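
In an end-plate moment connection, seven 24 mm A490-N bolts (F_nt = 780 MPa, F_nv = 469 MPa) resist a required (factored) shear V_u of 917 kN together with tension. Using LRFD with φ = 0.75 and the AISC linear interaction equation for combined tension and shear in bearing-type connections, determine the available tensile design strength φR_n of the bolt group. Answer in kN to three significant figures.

A_b = π·24²/4 = 452.4 mm²; f_rv = 917 × 1000 / (7 × 452.4) = 289.6 MPa.
F'_nt = 1.3 F_nt − (F_nt / φF_nv) f_rv = 1.3·780 − (780/(0.75·469))·289.6 = 371.9 MPa, capped at F_nt → F'_nt = 371.9 MPa.
R_n = F'_nt · A_b · n = 371.9 × 452.4 × 7 / 1000 = 1178 kN.
Design strength φR_n = 0.75 × 1178 = 883 kN.

883 kN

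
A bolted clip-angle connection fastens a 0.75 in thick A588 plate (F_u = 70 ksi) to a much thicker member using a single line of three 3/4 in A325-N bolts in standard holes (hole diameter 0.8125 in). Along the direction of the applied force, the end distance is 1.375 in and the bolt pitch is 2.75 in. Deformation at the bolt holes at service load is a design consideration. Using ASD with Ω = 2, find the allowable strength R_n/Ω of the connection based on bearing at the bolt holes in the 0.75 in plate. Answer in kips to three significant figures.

125 kips

Per bolt r_n = 1.2 l_c t F_u ≤ 2.4 d t F_u; upper limit = 2.4 × 0.75 × 0.75 × 70 = 94.5 kips.
Edge bolt: l_c = 1.375 − 0.8125/2 = 0.9688 in → 1.2 × 0.9688 × 0.75 × 70 = 61.03 → r_n = 61.03 kips.
Interior bolts: l_c = 2.75 − 0.8125 = 1.938 in → 1.2 × 1.938 × 0.75 × 70 = 122.1 → r_n = 94.5 kips.
R_n = 1 × 61.03 + 2 × 94.5 = 250 kips.
Allowable strength R_n/Ω = 250 / 2 = 125 kips.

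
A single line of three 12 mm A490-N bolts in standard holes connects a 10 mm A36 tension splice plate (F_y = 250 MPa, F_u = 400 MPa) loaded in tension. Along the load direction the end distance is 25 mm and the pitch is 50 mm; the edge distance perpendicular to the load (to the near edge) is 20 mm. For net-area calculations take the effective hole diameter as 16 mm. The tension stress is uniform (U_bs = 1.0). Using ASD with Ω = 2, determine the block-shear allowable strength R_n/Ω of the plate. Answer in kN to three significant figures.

118 kN

Shear plane L_v = 25 + 2·50 = 125 mm; A_gv = 125 × 10 = 1250 mm².
A_nv = (125 − 2.5·16) × 10 = 850 mm².
A_nt = (20 − 0.5·16) × 10 = 120 mm².
0.6 F_u A_nv = 204 kN; 0.6 F_y A_gv = 187.5 kN → shear yielding governs the shear term.
R_n = 187.5 + 1.0 × 400 × 120 / 1000 = 235.5 kN.
Allowable strength R_n/Ω = 235.5 / 2 = 118 kN.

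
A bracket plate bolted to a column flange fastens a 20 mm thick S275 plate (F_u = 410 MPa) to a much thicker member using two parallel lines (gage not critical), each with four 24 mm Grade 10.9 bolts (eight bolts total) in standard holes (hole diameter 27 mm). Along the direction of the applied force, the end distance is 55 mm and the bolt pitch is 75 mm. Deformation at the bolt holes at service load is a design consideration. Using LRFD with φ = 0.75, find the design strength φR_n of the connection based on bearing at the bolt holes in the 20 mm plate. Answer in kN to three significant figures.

2740 kN

Per bolt r_n = 1.2 l_c t F_u ≤ 2.4 d t F_u; upper limit = 2.4 × 24 × 20 × 410 / 1000 = 472.3 kN.
Edge bolt: l_c = 55 − 27/2 = 41.5 mm → 1.2 × 41.5 × 20 × 410 / 1000 = 408.4 → r_n = 408.4 kN.
Interior bolts: l_c = 75 − 27 = 48 mm → 1.2 × 48 × 20 × 410 / 1000 = 472.3 → r_n = 472.3 kN.
R_n = 2 × 408.4 + 6 × 472.3 = 3651 kN.
Design strength φR_n = 0.75 × 3651 = 2740 kN.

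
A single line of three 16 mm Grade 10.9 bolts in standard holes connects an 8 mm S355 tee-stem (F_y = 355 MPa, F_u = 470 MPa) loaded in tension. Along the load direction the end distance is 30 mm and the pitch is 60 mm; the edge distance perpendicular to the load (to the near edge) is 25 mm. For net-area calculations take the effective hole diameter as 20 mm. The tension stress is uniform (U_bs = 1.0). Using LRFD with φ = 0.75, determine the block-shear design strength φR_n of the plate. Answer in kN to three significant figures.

212 kN

Shear plane L_v = 30 + 2·60 = 150 mm; A_gv = 150 × 8 = 1200 mm².
A_nv = (150 − 2.5·20) × 8 = 800 mm².
A_nt = (25 − 0.5·20) × 8 = 120 mm².
0.6 F_u A_nv = 225.6 kN; 0.6 F_y A_gv = 255.6 kN → shear rupture governs the shear term.
R_n = 225.6 + 1.0 × 470 × 120 / 1000 = 282 kN.
Design strength φR_n = 0.75 × 282 = 212 kN.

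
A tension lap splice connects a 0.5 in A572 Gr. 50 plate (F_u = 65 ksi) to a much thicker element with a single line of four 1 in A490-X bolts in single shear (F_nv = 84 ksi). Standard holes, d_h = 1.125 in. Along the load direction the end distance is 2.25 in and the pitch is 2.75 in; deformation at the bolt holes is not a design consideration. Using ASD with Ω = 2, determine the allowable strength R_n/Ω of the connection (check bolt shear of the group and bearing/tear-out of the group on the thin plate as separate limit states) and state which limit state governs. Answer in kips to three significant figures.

132 kips (bolt shear governs)

Bolt shear: A_b = π·1²/4 = 0.7854 in²; R_n = 84 × 0.7854 × 4 × 1 = 263.9 kips → 263.9 / 2 = 132 kips.
Bearing (1.5 l_c t F_u ≤ 3.0 d t F_u): upper limit = 3.0·1·0.5·65 = 97.5 kips.
  Edge l_c = 2.25 − 1.125/2 = 1.688 → r_n = 82.27 kips; interior l_c = 2.75 − 1.125 = 1.625 → r_n = 79.22 kips.
  R_n,bearing = 1·82.27 + 3·79.22 = 319.9 kips → 319.9 / 2 = 160 kips.
Bolt shear governs: 132 kips.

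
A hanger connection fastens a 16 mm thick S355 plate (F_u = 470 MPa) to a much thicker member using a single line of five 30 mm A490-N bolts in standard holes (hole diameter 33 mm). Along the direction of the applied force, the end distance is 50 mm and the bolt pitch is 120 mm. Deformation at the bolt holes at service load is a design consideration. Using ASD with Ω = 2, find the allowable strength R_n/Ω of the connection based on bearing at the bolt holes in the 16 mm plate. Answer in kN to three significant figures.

Per bolt r_n = 1.2 l_c t F_u ≤ 2.4 d t F_u; upper limit = 2.4 × 30 × 16 × 470 / 1000 = 541.4 kN.
Edge bolt: l_c = 50 − 33/2 = 33.5 mm → 1.2 × 33.5 × 16 × 470 / 1000 = 302.3 → r_n = 302.3 kN.
Interior bolts: l_c = 120 − 33 = 87 mm → 1.2 × 87 × 16 × 470 / 1000 = 785.1 → r_n = 541.4 kN.
R_n = 1 × 302.3 + 4 × 541.4 = 2468 kN.
Allowable strength R_n/Ω = 2468 / 2 = 1230 kN.

1230 kN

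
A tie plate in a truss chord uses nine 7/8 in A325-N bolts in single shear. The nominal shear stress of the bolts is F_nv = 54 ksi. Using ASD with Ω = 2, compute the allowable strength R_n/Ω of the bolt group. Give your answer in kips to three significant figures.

A_b = π × 0.875² / 4 = 0.6013 in².
R_n = F_nv · A_b · n · n_s = 54 × 0.6013 × 9 × 1 = 292.2 kips.
Allowable strength R_n/Ω = 292.2 / 2 = 146 kips.

146 kips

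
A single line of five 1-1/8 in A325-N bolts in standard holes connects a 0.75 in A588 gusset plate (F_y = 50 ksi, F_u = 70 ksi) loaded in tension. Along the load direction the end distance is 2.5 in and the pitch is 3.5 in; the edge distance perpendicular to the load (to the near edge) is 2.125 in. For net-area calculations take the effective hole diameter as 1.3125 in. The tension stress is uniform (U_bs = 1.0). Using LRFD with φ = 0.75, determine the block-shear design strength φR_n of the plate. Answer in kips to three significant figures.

308 kips

Shear plane L_v = 2.5 + 4·3.5 = 16.5 in; A_gv = 16.5 × 0.75 = 12.38 in².
A_nv = (16.5 − 4.5·1.3125) × 0.75 = 7.945 in².
A_nt = (2.125 − 0.5·1.3125) × 0.75 = 1.102 in².
0.6 F_u A_nv = 333.7 kips; 0.6 F_y A_gv = 371.2 kips → shear rupture governs the shear term.
R_n = 333.7 + 1.0 × 70 × 1.102 = 410.8 kips.
Design strength φR_n = 0.75 × 410.8 = 308 kips.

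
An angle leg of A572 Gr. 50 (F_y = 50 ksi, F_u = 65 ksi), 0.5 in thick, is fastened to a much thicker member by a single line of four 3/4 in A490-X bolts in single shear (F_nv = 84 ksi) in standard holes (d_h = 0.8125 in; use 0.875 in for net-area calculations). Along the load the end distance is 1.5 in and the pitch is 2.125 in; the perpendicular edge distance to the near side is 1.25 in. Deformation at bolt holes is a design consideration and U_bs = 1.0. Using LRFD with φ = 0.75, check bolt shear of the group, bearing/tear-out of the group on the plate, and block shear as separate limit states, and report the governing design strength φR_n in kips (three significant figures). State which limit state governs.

Bolt shear: A_b = π·0.75²/4 = 0.4418 in²; R_n = 84 × 0.4418 × 4 × 1 = 148.4 kips → 0.75 × 148.4 = 111 kips.
Bearing: edge l_c = 1.094, r_n = 42.66 kips; interior l_c = 1.312, r_n = 51.19 kips; R_n = 42.66 + 3·51.19 = 196.2 kips → 147 kips.
Block shear: A_gv = 3.938, A_nv = 2.406, A_nt = 0.4062 in²; R_n = min(0.6F_uA_nv, 0.6F_yA_gv) + U_bs·F_u·A_nt = 120.2 kips → 90.2 kips.
Block shear governs: 90.2 kips.

90.2 kips (block shear governs)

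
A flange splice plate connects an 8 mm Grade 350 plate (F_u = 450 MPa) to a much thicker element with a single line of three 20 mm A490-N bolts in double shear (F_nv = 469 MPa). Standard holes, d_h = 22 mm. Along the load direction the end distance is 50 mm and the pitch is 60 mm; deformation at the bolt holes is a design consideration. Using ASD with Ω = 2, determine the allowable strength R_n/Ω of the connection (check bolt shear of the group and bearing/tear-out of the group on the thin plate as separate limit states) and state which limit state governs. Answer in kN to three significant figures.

248 kN (bearing governs)

Bolt shear: A_b = π·20²/4 = 314.2 mm²; R_n = 469 × 314.2 × 3 × 2 / 1000 = 884 kN → 884 / 2 = 442 kN.
Bearing (1.2 l_c t F_u ≤ 2.4 d t F_u): upper limit = 2.4·20·8·450 / 1000 = 172.8 kN.
  Edge l_c = 50 − 22/2 = 39 → r_n = 168.5 kN; interior l_c = 60 − 22 = 38 → r_n = 164.2 kN.
  R_n,bearing = 1·168.5 + 2·164.2 = 496.8 kN → 496.8 / 2 = 248 kN.
Bearing governs: 248 kN.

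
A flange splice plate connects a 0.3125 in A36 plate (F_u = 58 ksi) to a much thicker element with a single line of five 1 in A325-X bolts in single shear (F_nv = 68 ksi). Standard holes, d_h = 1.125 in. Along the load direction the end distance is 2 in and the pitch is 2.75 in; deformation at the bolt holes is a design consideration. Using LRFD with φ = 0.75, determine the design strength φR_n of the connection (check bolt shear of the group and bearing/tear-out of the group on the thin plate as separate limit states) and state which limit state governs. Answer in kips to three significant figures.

Bolt shear: A_b = π·1²/4 = 0.7854 in²; R_n = 68 × 0.7854 × 5 × 1 = 267 kips → 0.75 × 267 = 200 kips.
Bearing (1.2 l_c t F_u ≤ 2.4 d t F_u): upper limit = 2.4·1·0.3125·58 = 43.5 kips.
  Edge l_c = 2 − 1.125/2 = 1.438 → r_n = 31.27 kips; interior l_c = 2.75 − 1.125 = 1.625 → r_n = 35.34 kips.
  R_n,bearing = 1·31.27 + 4·35.34 = 172.6 kips → 0.75 × 172.6 = 129 kips.
Bearing governs: 129 kips.

129 kips (bearing governs)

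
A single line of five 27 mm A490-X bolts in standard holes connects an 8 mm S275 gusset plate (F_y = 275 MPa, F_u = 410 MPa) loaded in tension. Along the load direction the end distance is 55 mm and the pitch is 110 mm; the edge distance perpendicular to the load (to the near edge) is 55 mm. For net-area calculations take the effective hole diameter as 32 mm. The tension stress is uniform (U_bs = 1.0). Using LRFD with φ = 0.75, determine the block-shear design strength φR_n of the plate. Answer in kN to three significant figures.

586 kN

Shear plane L_v = 55 + 4·110 = 495 mm; A_gv = 495 × 8 = 3960 mm².
A_nv = (495 − 4.5·32) × 8 = 2808 mm².
A_nt = (55 − 0.5·32) × 8 = 312 mm².
0.6 F_u A_nv = 690.8 kN; 0.6 F_y A_gv = 653.4 kN → shear yielding governs the shear term.
R_n = 653.4 + 1.0 × 410 × 312 / 1000 = 781.3 kN.
Design strength φR_n = 0.75 × 781.3 = 586 kN.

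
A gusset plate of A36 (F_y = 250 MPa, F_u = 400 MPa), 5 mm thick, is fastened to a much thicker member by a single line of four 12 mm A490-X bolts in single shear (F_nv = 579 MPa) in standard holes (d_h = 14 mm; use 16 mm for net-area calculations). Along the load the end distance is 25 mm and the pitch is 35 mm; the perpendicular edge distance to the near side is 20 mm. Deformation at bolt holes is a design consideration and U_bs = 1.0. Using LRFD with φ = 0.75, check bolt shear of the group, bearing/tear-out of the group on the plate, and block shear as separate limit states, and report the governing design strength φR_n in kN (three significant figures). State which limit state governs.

84.6 kN (block shear governs)

Bolt shear: A_b = π·12²/4 = 113.1 mm²; R_n = 579 × 113.1 × 4 × 1 / 1000 = 261.9 kN → 0.75 × 261.9 = 196 kN.
Bearing: edge l_c = 18, r_n = 43.2 kN; interior l_c = 21, r_n = 50.4 kN; R_n = 43.2 + 3·50.4 = 194.4 kN → 146 kN.
Block shear: A_gv = 650, A_nv = 370, A_nt = 60 mm²; R_n = min(0.6F_uA_nv, 0.6F_yA_gv) + U_bs·F_u·A_nt = 112.8 kN → 84.6 kN.
Block shear governs: 84.6 kN.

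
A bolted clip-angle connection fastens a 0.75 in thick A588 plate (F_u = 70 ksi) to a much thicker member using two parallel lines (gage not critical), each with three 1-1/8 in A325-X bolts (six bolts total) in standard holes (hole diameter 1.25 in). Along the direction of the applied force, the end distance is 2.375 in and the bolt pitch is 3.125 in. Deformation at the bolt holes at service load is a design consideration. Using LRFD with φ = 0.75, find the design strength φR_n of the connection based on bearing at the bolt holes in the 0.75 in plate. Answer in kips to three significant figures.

Per bolt r_n = 1.2 l_c t F_u ≤ 2.4 d t F_u; upper limit = 2.4 × 1.125 × 0.75 × 70 = 141.8 kips.
Edge bolt: l_c = 2.375 − 1.25/2 = 1.75 in → 1.2 × 1.75 × 0.75 × 70 = 110.3 → r_n = 110.3 kips.
Interior bolts: l_c = 3.125 − 1.25 = 1.875 in → 1.2 × 1.875 × 0.75 × 70 = 118.1 → r_n = 118.1 kips.
R_n = 2 × 110.3 + 4 × 118.1 = 693 kips.
Design strength φR_n = 0.75 × 693 = 520 kips.

520 kips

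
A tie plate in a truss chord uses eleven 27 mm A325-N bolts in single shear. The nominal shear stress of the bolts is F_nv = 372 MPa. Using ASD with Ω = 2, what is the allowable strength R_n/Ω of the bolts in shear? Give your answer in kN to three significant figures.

A_b = π × 27² / 4 = 572.6 mm².
R_n = F_nv · A_b · n · n_s = 372 × 572.6 × 11 × 1 / 1000 = 2343 kN.
Allowable strength R_n/Ω = 2343 / 2 = 1170 kN.

1170 kN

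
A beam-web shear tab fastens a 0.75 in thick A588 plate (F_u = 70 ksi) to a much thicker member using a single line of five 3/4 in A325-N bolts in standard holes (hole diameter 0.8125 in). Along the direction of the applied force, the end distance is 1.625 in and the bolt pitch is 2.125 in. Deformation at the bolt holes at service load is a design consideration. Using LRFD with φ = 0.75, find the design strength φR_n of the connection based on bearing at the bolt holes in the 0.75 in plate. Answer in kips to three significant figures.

Per bolt r_n = 1.2 l_c t F_u ≤ 2.4 d t F_u; upper limit = 2.4 × 0.75 × 0.75 × 70 = 94.5 kips.
Edge bolt: l_c = 1.625 − 0.8125/2 = 1.219 in → 1.2 × 1.219 × 0.75 × 70 = 76.78 → r_n = 76.78 kips.
Interior bolts: l_c = 2.125 − 0.8125 = 1.312 in → 1.2 × 1.312 × 0.75 × 70 = 82.69 → r_n = 82.69 kips.
R_n = 1 × 76.78 + 4 × 82.69 = 407.5 kips.
Design strength φR_n = 0.75 × 407.5 = 306 kips.

306 kips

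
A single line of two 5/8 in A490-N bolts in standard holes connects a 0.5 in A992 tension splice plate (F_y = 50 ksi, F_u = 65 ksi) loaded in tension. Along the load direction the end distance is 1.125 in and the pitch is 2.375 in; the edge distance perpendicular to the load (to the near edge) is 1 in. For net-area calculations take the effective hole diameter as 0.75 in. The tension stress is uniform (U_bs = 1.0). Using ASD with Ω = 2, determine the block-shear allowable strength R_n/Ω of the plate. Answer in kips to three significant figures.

33.3 kips

Shear plane L_v = 1.125 + 1·2.375 = 3.5 in; A_gv = 3.5 × 0.5 = 1.75 in².
A_nv = (3.5 − 1.5·0.75) × 0.5 = 1.188 in².
A_nt = (1 − 0.5·0.75) × 0.5 = 0.3125 in².
0.6 F_u A_nv = 46.31 kips; 0.6 F_y A_gv = 52.5 kips → shear rupture governs the shear term.
R_n = 46.31 + 1.0 × 65 × 0.3125 = 66.62 kips.
Allowable strength R_n/Ω = 66.62 / 2 = 33.3 kips.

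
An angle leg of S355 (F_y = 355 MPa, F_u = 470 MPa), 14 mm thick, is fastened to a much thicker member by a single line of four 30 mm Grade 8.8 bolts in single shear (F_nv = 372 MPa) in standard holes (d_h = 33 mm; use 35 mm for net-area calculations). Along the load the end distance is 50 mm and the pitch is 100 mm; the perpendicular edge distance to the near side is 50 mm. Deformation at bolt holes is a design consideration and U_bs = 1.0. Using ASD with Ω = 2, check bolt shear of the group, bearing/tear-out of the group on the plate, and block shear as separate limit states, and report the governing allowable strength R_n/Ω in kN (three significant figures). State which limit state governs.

526 kN (bolt shear governs)

Bolt shear: A_b = π·30²/4 = 706.9 mm²; R_n = 372 × 706.9 × 4 × 1 / 1000 = 1052 kN → 1052 / 2 = 526 kN.
Bearing: edge l_c = 33.5, r_n = 264.5 kN; interior l_c = 67, r_n = 473.8 kN; R_n = 264.5 + 3·473.8 = 1686 kN → 843 kN.
Block shear: A_gv = 4900, A_nv = 3185, A_nt = 455 mm²; R_n = min(0.6F_uA_nv, 0.6F_yA_gv) + U_bs·F_u·A_nt = 1112 kN → 556 kN.
Bolt shear governs: 526 kN.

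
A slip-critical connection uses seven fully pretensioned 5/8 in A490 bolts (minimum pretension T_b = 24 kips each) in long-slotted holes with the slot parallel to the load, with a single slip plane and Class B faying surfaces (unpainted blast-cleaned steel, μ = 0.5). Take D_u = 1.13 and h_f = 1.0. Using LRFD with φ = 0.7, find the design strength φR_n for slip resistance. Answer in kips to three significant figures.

R_n = μ · D_u · h_f · T_b · n_s · n_b = 0.5 × 1.13 × 1.0 × 24 × 1 × 7 = 94.92 kips.
Design strength φR_n = 0.7 × 94.92 = 66.4 kips.

66.4 kips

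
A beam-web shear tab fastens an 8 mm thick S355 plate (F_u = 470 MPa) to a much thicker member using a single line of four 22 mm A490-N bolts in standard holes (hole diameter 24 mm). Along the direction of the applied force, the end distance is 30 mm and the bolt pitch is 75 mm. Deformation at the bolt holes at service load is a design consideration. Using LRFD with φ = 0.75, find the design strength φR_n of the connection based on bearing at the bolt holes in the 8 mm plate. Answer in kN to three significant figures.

Per bolt r_n = 1.2 l_c t F_u ≤ 2.4 d t F_u; upper limit = 2.4 × 22 × 8 × 470 / 1000 = 198.5 kN.
Edge bolt: l_c = 30 − 24/2 = 18 mm → 1.2 × 18 × 8 × 470 / 1000 = 81.22 → r_n = 81.22 kN.
Interior bolts: l_c = 75 − 24 = 51 mm → 1.2 × 51 × 8 × 470 / 1000 = 230.1 → r_n = 198.5 kN.
R_n = 1 × 81.22 + 3 × 198.5 = 676.8 kN.
Design strength φR_n = 0.75 × 676.8 = 508 kN.

508 kN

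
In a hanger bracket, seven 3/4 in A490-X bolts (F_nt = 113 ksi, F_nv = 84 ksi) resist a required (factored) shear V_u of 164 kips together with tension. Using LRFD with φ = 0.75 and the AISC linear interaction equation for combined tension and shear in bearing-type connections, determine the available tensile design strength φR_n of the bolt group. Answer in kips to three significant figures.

120 kips

A_b = π·0.75²/4 = 0.4418 in²; f_rv = 164 / (7 × 0.4418) = 53.03 ksi.
F'_nt = 1.3 F_nt − (F_nt / φF_nv) f_rv = 1.3·113 − (113/(0.75·84))·53.03 = 51.78 ksi, capped at F_nt → F'_nt = 51.78 ksi.
R_n = F'_nt · A_b · n = 51.78 × 0.4418 × 7 = 160.1 kips.
Design strength φR_n = 0.75 × 160.1 = 120 kips.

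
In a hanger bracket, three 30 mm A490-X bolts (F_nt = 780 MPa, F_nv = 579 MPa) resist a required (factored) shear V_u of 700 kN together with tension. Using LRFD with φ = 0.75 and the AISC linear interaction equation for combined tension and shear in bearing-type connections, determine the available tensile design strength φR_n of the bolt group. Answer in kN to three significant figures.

A_b = π·30²/4 = 706.9 mm²; f_rv = 700 × 1000 / (3 × 706.9) = 330.1 MPa.
F'_nt = 1.3 F_nt − (F_nt / φF_nv) f_rv = 1.3·780 − (780/(0.75·579))·330.1 = 421.1 MPa, capped at F_nt → F'_nt = 421.1 MPa.
R_n = F'_nt · A_b · n = 421.1 × 706.9 × 3 / 1000 = 892.9 kN.
Design strength φR_n = 0.75 × 892.9 = 670 kN.

670 kN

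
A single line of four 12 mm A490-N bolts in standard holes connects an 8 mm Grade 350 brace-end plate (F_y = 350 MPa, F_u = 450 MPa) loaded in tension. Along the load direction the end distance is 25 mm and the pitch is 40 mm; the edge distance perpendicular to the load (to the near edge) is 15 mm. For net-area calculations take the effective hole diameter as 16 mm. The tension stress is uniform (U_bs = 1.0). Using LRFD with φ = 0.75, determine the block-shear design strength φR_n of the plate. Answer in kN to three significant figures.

Shear plane L_v = 25 + 3·40 = 145 mm; A_gv = 145 × 8 = 1160 mm².
A_nv = (145 − 3.5·16) × 8 = 712 mm².
A_nt = (15 − 0.5·16) × 8 = 56 mm².
0.6 F_u A_nv = 192.2 kN; 0.6 F_y A_gv = 243.6 kN → shear rupture governs the shear term.
R_n = 192.2 + 1.0 × 450 × 56 / 1000 = 217.4 kN.
Design strength φR_n = 0.75 × 217.4 = 163 kN.

163 kN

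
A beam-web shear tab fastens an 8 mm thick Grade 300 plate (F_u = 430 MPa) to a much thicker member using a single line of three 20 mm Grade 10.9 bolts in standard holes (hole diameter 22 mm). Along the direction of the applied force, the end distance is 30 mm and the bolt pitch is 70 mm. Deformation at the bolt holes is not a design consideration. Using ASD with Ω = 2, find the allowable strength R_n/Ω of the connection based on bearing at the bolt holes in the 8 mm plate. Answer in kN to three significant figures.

Per bolt r_n = 1.5 l_c t F_u ≤ 3.0 d t F_u; upper limit = 3.0 × 20 × 8 × 430 / 1000 = 206.4 kN.
Edge bolt: l_c = 30 − 22/2 = 19 mm → 1.5 × 19 × 8 × 430 / 1000 = 98.04 → r_n = 98.04 kN.
Interior bolts: l_c = 70 − 22 = 48 mm → 1.5 × 48 × 8 × 430 / 1000 = 247.7 → r_n = 206.4 kN.
R_n = 1 × 98.04 + 2 × 206.4 = 510.8 kN.
Allowable strength R_n/Ω = 510.8 / 2 = 255 kN.

255 kN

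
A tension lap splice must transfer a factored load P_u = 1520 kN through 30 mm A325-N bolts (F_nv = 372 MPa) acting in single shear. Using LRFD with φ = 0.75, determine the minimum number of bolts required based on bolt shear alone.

8 bolts

A_b = π·30²/4 = 706.9 mm².
Per-bolt design strength φR_n = 0.75 × 372 × 706.9 × 1 / 1000 = 197.2 kN.
n ≥ 1520 / 197.2 = 7.707 → use 8 bolts.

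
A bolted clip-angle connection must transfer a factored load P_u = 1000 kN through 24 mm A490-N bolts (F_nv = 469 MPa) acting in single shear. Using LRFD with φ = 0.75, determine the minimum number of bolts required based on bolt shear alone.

7 bolts

A_b = π·24²/4 = 452.4 mm².
Per-bolt design strength φR_n = 0.75 × 469 × 452.4 × 1 / 1000 = 159.1 kN.
n ≥ 1000 / 159.1 = 6.284 → use 7 bolts.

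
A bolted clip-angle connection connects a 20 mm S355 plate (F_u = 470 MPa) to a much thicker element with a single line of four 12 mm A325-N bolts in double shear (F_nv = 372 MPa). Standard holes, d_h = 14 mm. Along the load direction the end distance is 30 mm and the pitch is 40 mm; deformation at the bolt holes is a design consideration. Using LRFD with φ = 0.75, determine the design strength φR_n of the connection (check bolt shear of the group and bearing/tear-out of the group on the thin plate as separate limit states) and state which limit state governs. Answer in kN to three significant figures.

Bolt shear: A_b = π·12²/4 = 113.1 mm²; R_n = 372 × 113.1 × 4 × 2 / 1000 = 336.6 kN → 0.75 × 336.6 = 252 kN.
Bearing (1.2 l_c t F_u ≤ 2.4 d t F_u): upper limit = 2.4·12·20·470 / 1000 = 270.7 kN.
  Edge l_c = 30 − 14/2 = 23 → r_n = 259.4 kN; interior l_c = 40 − 14 = 26 → r_n = 270.7 kN.
  R_n,bearing = 1·259.4 + 3·270.7 = 1072 kN → 0.75 × 1072 = 804 kN.
Bolt shear governs: 252 kN.

252 kN (bolt shear governs)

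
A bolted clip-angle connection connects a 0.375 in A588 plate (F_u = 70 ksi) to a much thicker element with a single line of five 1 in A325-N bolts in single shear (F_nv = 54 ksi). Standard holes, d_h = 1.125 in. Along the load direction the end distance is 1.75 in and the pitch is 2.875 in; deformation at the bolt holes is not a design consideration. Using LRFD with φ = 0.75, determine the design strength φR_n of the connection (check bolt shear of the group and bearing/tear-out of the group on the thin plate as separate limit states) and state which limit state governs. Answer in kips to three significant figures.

159 kips (bolt shear governs)

Bolt shear: A_b = π·1²/4 = 0.7854 in²; R_n = 54 × 0.7854 × 5 × 1 = 212.1 kips → 0.75 × 212.1 = 159 kips.
Bearing (1.5 l_c t F_u ≤ 3.0 d t F_u): upper limit = 3.0·1·0.375·70 = 78.75 kips.
  Edge l_c = 1.75 − 1.125/2 = 1.188 → r_n = 46.76 kips; interior l_c = 2.875 − 1.125 = 1.75 → r_n = 68.91 kips.
  R_n,bearing = 1·46.76 + 4·68.91 = 322.4 kips → 0.75 × 322.4 = 242 kips.
Bolt shear governs: 159 kips.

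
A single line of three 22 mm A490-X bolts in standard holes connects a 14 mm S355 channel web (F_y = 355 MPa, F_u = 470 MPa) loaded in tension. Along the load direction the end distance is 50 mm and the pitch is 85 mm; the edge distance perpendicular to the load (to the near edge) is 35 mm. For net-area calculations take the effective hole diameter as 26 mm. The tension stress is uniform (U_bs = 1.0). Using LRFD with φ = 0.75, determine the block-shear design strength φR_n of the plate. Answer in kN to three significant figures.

Shear plane L_v = 50 + 2·85 = 220 mm; A_gv = 220 × 14 = 3080 mm².
A_nv = (220 − 2.5·26) × 14 = 2170 mm².
A_nt = (35 − 0.5·26) × 14 = 308 mm².
0.6 F_u A_nv = 611.9 kN; 0.6 F_y A_gv = 656 kN → shear rupture governs the shear term.
R_n = 611.9 + 1.0 × 470 × 308 / 1000 = 756.7 kN.
Design strength φR_n = 0.75 × 756.7 = 568 kN.

568 kN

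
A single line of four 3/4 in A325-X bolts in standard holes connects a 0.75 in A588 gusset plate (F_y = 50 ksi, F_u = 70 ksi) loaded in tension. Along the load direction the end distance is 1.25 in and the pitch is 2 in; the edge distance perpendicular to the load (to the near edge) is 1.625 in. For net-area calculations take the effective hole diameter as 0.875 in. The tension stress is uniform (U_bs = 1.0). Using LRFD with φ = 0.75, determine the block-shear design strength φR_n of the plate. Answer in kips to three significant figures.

Shear plane L_v = 1.25 + 3·2 = 7.25 in; A_gv = 7.25 × 0.75 = 5.438 in².
A_nv = (7.25 − 3.5·0.875) × 0.75 = 3.141 in².
A_nt = (1.625 − 0.5·0.875) × 0.75 = 0.8906 in².
0.6 F_u A_nv = 131.9 kips; 0.6 F_y A_gv = 163.1 kips → shear rupture governs the shear term.
R_n = 131.9 + 1.0 × 70 × 0.8906 = 194.2 kips.
Design strength φR_n = 0.75 × 194.2 = 146 kips.

146 kips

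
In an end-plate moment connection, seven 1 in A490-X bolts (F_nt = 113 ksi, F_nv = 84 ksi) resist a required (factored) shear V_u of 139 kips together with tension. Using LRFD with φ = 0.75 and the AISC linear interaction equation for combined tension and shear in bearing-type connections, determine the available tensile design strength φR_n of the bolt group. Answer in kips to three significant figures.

A_b = π·1²/4 = 0.7854 in²; f_rv = 139 / (7 × 0.7854) = 25.28 ksi.
F'_nt = 1.3 F_nt − (F_nt / φF_nv) f_rv = 1.3·113 − (113/(0.75·84))·25.28 = 101.6 ksi, capped at F_nt → F'_nt = 101.6 ksi.
R_n = F'_nt · A_b · n = 101.6 × 0.7854 × 7 = 558.3 kips.
Design strength φR_n = 0.75 × 558.3 = 419 kips.

419 kips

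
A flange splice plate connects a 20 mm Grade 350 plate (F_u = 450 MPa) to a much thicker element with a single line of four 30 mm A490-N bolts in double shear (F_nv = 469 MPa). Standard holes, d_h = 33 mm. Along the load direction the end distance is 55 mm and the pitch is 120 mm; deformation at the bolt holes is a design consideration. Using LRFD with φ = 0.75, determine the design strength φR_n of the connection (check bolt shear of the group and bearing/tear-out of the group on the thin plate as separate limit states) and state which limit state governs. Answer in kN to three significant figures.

Bolt shear: A_b = π·30²/4 = 706.9 mm²; R_n = 469 × 706.9 × 4 × 2 / 1000 = 2652 kN → 0.75 × 2652 = 1990 kN.
Bearing (1.2 l_c t F_u ≤ 2.4 d t F_u): upper limit = 2.4·30·20·450 / 1000 = 648 kN.
  Edge l_c = 55 − 33/2 = 38.5 → r_n = 415.8 kN; interior l_c = 120 − 33 = 87 → r_n = 648 kN.
  R_n,bearing = 1·415.8 + 3·648 = 2360 kN → 0.75 × 2360 = 1770 kN.
Bearing governs: 1770 kN.

1770 kN (bearing governs)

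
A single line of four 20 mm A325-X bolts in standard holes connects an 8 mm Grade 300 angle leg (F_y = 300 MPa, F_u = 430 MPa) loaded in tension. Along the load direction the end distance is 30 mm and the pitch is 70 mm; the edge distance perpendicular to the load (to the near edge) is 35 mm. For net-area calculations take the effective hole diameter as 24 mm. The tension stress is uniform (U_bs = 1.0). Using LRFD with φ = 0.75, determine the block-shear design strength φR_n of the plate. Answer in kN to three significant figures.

301 kN

Shear plane L_v = 30 + 3·70 = 240 mm; A_gv = 240 × 8 = 1920 mm².
A_nv = (240 − 3.5·24) × 8 = 1248 mm².
A_nt = (35 − 0.5·24) × 8 = 184 mm².
0.6 F_u A_nv = 322 kN; 0.6 F_y A_gv = 345.6 kN → shear rupture governs the shear term.
R_n = 322 + 1.0 × 430 × 184 / 1000 = 401.1 kN.
Design strength φR_n = 0.75 × 401.1 = 301 kN.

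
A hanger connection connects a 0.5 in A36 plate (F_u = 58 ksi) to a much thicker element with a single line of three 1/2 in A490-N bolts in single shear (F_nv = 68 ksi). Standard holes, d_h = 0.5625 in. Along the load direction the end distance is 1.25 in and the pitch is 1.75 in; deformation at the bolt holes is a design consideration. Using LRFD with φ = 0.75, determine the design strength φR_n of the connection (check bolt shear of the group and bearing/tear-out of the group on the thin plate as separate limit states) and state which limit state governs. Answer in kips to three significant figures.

30 kips (bolt shear governs)

Bolt shear: A_b = π·0.5²/4 = 0.1963 in²; R_n = 68 × 0.1963 × 3 × 1 = 40.06 kips → 0.75 × 40.06 = 30 kips.
Bearing (1.2 l_c t F_u ≤ 2.4 d t F_u): upper limit = 2.4·0.5·0.5·58 = 34.8 kips.
  Edge l_c = 1.25 − 0.5625/2 = 0.9688 → r_n = 33.71 kips; interior l_c = 1.75 − 0.5625 = 1.188 → r_n = 34.8 kips.
  R_n,bearing = 1·33.71 + 2·34.8 = 103.3 kips → 0.75 × 103.3 = 77.5 kips.
Bolt shear governs: 30 kips.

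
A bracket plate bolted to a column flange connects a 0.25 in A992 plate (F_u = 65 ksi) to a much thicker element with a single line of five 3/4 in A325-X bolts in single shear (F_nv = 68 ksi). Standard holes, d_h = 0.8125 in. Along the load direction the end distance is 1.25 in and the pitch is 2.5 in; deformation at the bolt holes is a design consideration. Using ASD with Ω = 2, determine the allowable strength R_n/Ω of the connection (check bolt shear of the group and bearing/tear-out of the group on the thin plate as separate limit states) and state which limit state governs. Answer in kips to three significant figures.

Bolt shear: A_b = π·0.75²/4 = 0.4418 in²; R_n = 68 × 0.4418 × 5 × 1 = 150.2 kips → 150.2 / 2 = 75.1 kips.
Bearing (1.2 l_c t F_u ≤ 2.4 d t F_u): upper limit = 2.4·0.75·0.25·65 = 29.25 kips.
  Edge l_c = 1.25 − 0.8125/2 = 0.8438 → r_n = 16.45 kips; interior l_c = 2.5 − 0.8125 = 1.688 → r_n = 29.25 kips.
  R_n,bearing = 1·16.45 + 4·29.25 = 133.5 kips → 133.5 / 2 = 66.7 kips.
Bearing governs: 66.7 kips.

66.7 kips (bearing governs)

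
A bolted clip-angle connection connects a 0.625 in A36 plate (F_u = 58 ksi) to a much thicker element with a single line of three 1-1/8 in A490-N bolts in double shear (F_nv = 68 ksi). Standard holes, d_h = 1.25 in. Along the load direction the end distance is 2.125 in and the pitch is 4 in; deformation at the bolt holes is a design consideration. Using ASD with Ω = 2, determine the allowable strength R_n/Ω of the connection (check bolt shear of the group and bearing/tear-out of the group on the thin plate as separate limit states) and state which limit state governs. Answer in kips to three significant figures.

Bolt shear: A_b = π·1.125²/4 = 0.994 in²; R_n = 68 × 0.994 × 3 × 2 = 405.6 kips → 405.6 / 2 = 203 kips.
Bearing (1.2 l_c t F_u ≤ 2.4 d t F_u): upper limit = 2.4·1.125·0.625·58 = 97.87 kips.
  Edge l_c = 2.125 − 1.25/2 = 1.5 → r_n = 65.25 kips; interior l_c = 4 − 1.25 = 2.75 → r_n = 97.87 kips.
  R_n,bearing = 1·65.25 + 2·97.87 = 261 kips → 261 / 2 = 130 kips.
Bearing governs: 130 kips.

130 kips (bearing governs)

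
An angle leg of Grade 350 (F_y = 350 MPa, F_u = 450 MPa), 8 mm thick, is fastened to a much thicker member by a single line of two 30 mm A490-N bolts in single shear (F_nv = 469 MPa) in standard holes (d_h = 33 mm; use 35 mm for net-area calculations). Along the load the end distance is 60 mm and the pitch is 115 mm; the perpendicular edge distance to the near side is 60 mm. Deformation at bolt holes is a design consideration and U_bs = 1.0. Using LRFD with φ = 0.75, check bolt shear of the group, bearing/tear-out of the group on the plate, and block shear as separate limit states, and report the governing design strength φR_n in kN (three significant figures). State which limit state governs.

Bolt shear: A_b = π·30²/4 = 706.9 mm²; R_n = 469 × 706.9 × 2 × 1 / 1000 = 663 kN → 0.75 × 663 = 497 kN.
Bearing: edge l_c = 43.5, r_n = 187.9 kN; interior l_c = 82, r_n = 259.2 kN; R_n = 187.9 + 1·259.2 = 447.1 kN → 335 kN.
Block shear: A_gv = 1400, A_nv = 980, A_nt = 340 mm²; R_n = min(0.6F_uA_nv, 0.6F_yA_gv) + U_bs·F_u·A_nt = 417.6 kN → 313 kN.
Block shear governs: 313 kN.

313 kN (block shear governs)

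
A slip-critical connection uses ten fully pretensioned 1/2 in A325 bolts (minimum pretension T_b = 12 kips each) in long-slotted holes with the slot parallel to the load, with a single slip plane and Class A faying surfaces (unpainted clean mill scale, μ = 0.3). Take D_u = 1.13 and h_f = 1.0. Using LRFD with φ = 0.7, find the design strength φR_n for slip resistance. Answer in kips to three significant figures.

R_n = μ · D_u · h_f · T_b · n_s · n_b = 0.3 × 1.13 × 1.0 × 12 × 1 × 10 = 40.68 kips.
Design strength φR_n = 0.7 × 40.68 = 28.5 kips.

28.5 kips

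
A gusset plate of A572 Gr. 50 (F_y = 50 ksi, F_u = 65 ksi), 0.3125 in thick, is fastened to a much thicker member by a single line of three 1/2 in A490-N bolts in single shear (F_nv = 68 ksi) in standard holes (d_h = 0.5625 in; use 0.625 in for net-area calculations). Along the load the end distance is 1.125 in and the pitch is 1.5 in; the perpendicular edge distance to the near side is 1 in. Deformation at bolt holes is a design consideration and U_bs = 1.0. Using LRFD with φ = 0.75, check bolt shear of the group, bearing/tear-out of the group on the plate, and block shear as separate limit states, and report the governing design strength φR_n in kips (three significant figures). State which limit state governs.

30 kips (bolt shear governs)

Bolt shear: A_b = π·0.5²/4 = 0.1963 in²; R_n = 68 × 0.1963 × 3 × 1 = 40.06 kips → 0.75 × 40.06 = 30 kips.
Bearing: edge l_c = 0.8438, r_n = 20.57 kips; interior l_c = 0.9375, r_n = 22.85 kips; R_n = 20.57 + 2·22.85 = 66.27 kips → 49.7 kips.
Block shear: A_gv = 1.289, A_nv = 0.8008, A_nt = 0.2148 in²; R_n = min(0.6F_uA_nv, 0.6F_yA_gv) + U_bs·F_u·A_nt = 45.2 kips → 33.9 kips.
Bolt shear governs: 30 kips.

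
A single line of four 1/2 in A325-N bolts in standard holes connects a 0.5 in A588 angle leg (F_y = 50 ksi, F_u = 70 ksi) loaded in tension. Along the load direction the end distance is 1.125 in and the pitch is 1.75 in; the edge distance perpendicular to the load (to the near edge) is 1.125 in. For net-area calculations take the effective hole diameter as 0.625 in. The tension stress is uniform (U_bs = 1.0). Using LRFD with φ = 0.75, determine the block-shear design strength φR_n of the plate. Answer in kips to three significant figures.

87.3 kips

Shear plane L_v = 1.125 + 3·1.75 = 6.375 in; A_gv = 6.375 × 0.5 = 3.188 in².
A_nv = (6.375 − 3.5·0.625) × 0.5 = 2.094 in².
A_nt = (1.125 − 0.5·0.625) × 0.5 = 0.4062 in².
0.6 F_u A_nv = 87.94 kips; 0.6 F_y A_gv = 95.62 kips → shear rupture governs the shear term.
R_n = 87.94 + 1.0 × 70 × 0.4062 = 116.4 kips.
Design strength φR_n = 0.75 × 116.4 = 87.3 kips.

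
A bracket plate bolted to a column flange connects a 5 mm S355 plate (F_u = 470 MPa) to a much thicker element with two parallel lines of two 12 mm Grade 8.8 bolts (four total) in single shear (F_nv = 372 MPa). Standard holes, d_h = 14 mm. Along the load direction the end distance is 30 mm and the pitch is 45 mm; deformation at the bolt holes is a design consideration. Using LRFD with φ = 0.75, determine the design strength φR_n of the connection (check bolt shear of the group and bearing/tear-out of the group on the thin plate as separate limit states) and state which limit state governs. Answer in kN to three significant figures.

Bolt shear: A_b = π·12²/4 = 113.1 mm²; R_n = 372 × 113.1 × 4 × 1 / 1000 = 168.3 kN → 0.75 × 168.3 = 126 kN.
Bearing (1.2 l_c t F_u ≤ 2.4 d t F_u): upper limit = 2.4·12·5·470 / 1000 = 67.68 kN.
  Edge l_c = 30 − 14/2 = 23 → r_n = 64.86 kN; interior l_c = 45 − 14 = 31 → r_n = 67.68 kN.
  R_n,bearing = 2·64.86 + 2·67.68 = 265.1 kN → 0.75 × 265.1 = 199 kN.
Bolt shear governs: 126 kN.

126 kN (bolt shear governs)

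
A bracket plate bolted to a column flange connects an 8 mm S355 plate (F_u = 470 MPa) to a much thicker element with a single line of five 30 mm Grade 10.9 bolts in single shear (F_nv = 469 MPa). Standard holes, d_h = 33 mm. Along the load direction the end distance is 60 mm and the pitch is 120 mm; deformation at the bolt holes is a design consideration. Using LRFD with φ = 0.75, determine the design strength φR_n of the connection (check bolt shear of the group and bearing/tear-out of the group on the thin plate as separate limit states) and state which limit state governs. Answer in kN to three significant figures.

959 kN (bearing governs)

Bolt shear: A_b = π·30²/4 = 706.9 mm²; R_n = 469 × 706.9 × 5 × 1 / 1000 = 1658 kN → 0.75 × 1658 = 1240 kN.
Bearing (1.2 l_c t F_u ≤ 2.4 d t F_u): upper limit = 2.4·30·8·470 / 1000 = 270.7 kN.
  Edge l_c = 60 − 33/2 = 43.5 → r_n = 196.3 kN; interior l_c = 120 − 33 = 87 → r_n = 270.7 kN.
  R_n,bearing = 1·196.3 + 4·270.7 = 1279 kN → 0.75 × 1279 = 959 kN.
Bearing governs: 959 kN.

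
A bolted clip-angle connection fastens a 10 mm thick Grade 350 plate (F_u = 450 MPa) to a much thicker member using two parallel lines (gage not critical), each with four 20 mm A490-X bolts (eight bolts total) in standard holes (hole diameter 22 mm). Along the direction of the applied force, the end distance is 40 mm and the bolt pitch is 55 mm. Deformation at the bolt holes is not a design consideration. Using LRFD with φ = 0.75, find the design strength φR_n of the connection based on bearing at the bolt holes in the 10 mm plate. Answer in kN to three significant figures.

Per bolt r_n = 1.5 l_c t F_u ≤ 3.0 d t F_u; upper limit = 3.0 × 20 × 10 × 450 / 1000 = 270 kN.
Edge bolt: l_c = 40 − 22/2 = 29 mm → 1.5 × 29 × 10 × 450 / 1000 = 195.8 → r_n = 195.8 kN.
Interior bolts: l_c = 55 − 22 = 33 mm → 1.5 × 33 × 10 × 450 / 1000 = 222.8 → r_n = 222.8 kN.
R_n = 2 × 195.8 + 6 × 222.8 = 1728 kN.
Design strength φR_n = 0.75 × 1728 = 1300 kN.

1300 kN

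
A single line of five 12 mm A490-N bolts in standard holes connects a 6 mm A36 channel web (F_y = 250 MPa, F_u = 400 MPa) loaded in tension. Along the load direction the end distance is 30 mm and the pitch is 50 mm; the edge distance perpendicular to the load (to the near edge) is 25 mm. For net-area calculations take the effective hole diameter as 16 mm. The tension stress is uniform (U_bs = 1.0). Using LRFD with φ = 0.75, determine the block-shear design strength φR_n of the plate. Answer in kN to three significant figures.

186 kN

Shear plane L_v = 30 + 4·50 = 230 mm; A_gv = 230 × 6 = 1380 mm².
A_nv = (230 − 4.5·16) × 6 = 948 mm².
A_nt = (25 − 0.5·16) × 6 = 102 mm².
0.6 F_u A_nv = 227.5 kN; 0.6 F_y A_gv = 207 kN → shear yielding governs the shear term.
R_n = 207 + 1.0 × 400 × 102 / 1000 = 247.8 kN.
Design strength φR_n = 0.75 × 247.8 = 186 kN.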